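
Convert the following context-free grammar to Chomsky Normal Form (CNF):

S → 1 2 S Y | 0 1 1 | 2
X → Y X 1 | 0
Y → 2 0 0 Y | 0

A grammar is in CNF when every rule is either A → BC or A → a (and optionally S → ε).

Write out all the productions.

T1 → 1; T2 → 2; T0 → 0; S → 2; X → 0; Y → 0; S → T1 X0; X0 → T2 X1; X1 → S Y; S → T0 X2; X2 → T1 T1; X → Y X3; X3 → X T1; Y → T2 X4; X4 → T0 X5; X5 → T0 Y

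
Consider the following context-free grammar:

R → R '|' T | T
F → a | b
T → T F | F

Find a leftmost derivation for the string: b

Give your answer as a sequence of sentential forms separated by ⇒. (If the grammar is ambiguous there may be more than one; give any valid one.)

R ⇒ T ⇒ F ⇒ b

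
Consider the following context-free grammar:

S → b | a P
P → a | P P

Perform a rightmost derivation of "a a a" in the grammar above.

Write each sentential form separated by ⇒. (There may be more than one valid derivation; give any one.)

S ⇒ a P ⇒ a P P ⇒ a P a ⇒ a a a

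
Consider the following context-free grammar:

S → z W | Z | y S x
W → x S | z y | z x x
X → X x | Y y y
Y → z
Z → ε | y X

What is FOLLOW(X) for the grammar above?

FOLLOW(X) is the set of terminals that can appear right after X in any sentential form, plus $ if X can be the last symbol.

We compute FOLLOW(X) using the standard algorithm.
FOLLOW(S) starts with {$}.
FIRST(S) = {y, z, ε}
FIRST(W) = {x, z}
FIRST(X) = {z}
FIRST(Y) = {z}
FIRST(Z) = {y, ε}
FOLLOW(S) = {$, x}
FOLLOW(W) = {$, x}
FOLLOW(X) = {$, x}
FOLLOW(Y) = {y}
FOLLOW(Z) = {$, x}
Therefore, FOLLOW(X) = {$, x}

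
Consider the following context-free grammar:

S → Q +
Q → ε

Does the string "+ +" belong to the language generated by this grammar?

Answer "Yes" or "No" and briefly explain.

No - no valid derivation exists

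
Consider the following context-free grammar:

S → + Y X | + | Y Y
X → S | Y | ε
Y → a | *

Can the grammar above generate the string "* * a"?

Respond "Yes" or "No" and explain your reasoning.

No - no valid derivation exists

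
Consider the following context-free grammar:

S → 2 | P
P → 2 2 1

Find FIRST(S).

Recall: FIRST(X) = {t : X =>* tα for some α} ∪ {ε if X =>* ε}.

We compute FIRST(S) using the standard algorithm.
FIRST(P) = {2}
FIRST(S) = {2}
Therefore, FIRST(S) = {2}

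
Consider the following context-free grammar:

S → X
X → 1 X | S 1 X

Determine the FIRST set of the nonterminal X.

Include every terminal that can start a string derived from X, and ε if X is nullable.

We compute FIRST(X) using the standard algorithm.
FIRST(S) = {1}
FIRST(X) = {1}
Therefore, FIRST(X) = {1}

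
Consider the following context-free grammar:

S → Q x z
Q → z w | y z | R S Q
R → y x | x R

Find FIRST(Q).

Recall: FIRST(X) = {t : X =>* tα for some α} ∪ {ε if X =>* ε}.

We compute FIRST(Q) using the standard algorithm.
FIRST(Q) = {x, y, z}
FIRST(R) = {x, y}
FIRST(S) = {x, y, z}
Therefore, FIRST(Q) = {x, y, z}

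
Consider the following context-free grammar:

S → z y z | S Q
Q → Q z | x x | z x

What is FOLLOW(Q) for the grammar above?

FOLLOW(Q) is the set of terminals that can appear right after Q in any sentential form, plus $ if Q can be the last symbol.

We compute FOLLOW(Q) using the standard algorithm.
FOLLOW(S) starts with {$}.
FIRST(Q) = {x, z}
FIRST(S) = {z}
FOLLOW(Q) = {$, x, z}
FOLLOW(S) = {$, x, z}
Therefore, FOLLOW(Q) = {$, x, z}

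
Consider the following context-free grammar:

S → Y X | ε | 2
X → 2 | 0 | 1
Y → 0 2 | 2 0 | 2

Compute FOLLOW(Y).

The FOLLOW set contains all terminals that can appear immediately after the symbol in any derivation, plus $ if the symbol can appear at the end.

We compute FOLLOW(Y) using the standard algorithm.
FOLLOW(S) starts with {$}.
FIRST(S) = {0, 2, ε}
FIRST(X) = {0, 1, 2}
FIRST(Y) = {0, 2}
FOLLOW(S) = {$}
FOLLOW(X) = {$}
FOLLOW(Y) = {0, 1, 2}
Therefore, FOLLOW(Y) = {0, 1, 2}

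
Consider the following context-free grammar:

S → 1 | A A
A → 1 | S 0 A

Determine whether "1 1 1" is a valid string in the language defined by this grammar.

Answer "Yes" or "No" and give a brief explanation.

No - no valid derivation exists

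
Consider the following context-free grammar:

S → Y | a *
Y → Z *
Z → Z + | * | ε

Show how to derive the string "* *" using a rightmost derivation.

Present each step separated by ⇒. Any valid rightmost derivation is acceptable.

S ⇒ Y ⇒ Z * ⇒ * *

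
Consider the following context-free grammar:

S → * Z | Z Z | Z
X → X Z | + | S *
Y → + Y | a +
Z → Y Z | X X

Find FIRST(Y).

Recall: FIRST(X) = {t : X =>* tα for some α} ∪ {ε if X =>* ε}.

We compute FIRST(Y) using the standard algorithm.
FIRST(S) = {*, +, a}
FIRST(X) = {*, +, a}
FIRST(Y) = {+, a}
FIRST(Z) = {*, +, a}
Therefore, FIRST(Y) = {+, a}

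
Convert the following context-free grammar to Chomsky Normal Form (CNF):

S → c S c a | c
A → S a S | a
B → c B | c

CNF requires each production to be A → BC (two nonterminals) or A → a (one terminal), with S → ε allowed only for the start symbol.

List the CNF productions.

TC → c; TA → a; S → c; A → a; B → c; S → TC X0; X0 → S X1; X1 → TC TA; A → S X2; X2 → TA S; B → TC B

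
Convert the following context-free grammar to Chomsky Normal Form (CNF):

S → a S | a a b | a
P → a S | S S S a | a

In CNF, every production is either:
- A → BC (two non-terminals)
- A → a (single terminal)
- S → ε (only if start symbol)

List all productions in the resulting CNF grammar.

TA → a; TB → b; S → a; P → a; S → TA S; S → TA X0; X0 → TA TB; P → TA S; P → S X1; X1 → S X2; X2 → S TA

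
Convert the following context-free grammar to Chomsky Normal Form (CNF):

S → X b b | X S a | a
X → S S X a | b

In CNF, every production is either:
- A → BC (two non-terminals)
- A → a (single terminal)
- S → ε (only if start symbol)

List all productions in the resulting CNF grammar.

TB → b; TA → a; S → a; X → b; S → X X0; X0 → TB TB; S → X X1; X1 → S TA; X → S X2; X2 → S X3; X3 → X TA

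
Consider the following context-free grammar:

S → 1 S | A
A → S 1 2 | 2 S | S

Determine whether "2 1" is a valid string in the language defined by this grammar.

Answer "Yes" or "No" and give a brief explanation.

No - no valid derivation exists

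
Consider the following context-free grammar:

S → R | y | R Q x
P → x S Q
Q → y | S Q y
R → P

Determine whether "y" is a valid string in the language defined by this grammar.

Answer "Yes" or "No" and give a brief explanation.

Yes - a valid derivation exists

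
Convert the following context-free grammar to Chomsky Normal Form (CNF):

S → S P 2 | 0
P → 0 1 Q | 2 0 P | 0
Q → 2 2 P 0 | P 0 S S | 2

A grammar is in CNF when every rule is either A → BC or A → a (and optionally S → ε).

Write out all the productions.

T2 → 2; S → 0; T0 → 0; T1 → 1; P → 0; Q → 2; S → S X0; X0 → P T2; P → T0 X1; X1 → T1 Q; P → T2 X2; X2 → T0 P; Q → T2 X3; X3 → T2 X4; X4 → P T0; Q → P X5; X5 → T0 X6; X6 → S S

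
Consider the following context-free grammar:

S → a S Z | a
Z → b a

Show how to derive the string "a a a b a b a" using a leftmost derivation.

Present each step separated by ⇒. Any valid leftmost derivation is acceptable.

S ⇒ a S Z ⇒ a a S Z Z ⇒ a a a Z Z ⇒ a a a b a Z ⇒ a a a b a b a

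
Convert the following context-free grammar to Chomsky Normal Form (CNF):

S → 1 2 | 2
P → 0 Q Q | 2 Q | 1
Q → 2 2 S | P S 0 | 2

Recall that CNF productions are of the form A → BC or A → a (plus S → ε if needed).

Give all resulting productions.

T1 → 1; T2 → 2; S → 2; T0 → 0; P → 1; Q → 2; S → T1 T2; P → T0 X0; X0 → Q Q; P → T2 Q; Q → T2 X1; X1 → T2 S; Q → P X2; X2 → S T0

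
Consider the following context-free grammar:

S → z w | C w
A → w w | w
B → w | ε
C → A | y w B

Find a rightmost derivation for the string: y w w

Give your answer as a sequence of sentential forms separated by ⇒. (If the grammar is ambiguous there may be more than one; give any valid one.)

S ⇒ C w ⇒ y w B w ⇒ y w w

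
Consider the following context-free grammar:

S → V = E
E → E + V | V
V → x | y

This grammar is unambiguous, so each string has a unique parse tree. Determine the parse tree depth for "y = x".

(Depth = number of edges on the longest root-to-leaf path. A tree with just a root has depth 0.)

3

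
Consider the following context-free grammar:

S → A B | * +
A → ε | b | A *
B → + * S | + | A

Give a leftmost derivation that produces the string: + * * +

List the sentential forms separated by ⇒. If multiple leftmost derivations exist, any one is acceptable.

S ⇒ A B ⇒ B ⇒ + * S ⇒ + * * +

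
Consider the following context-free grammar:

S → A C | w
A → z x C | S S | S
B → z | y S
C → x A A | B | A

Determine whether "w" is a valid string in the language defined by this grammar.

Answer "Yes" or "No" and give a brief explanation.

Yes - a valid derivation exists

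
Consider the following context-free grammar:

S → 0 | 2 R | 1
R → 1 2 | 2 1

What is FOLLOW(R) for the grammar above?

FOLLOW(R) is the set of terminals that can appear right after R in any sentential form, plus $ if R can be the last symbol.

We compute FOLLOW(R) using the standard algorithm.
FOLLOW(S) starts with {$}.
FIRST(R) = {1, 2}
FIRST(S) = {0, 1, 2}
FOLLOW(R) = {$}
FOLLOW(S) = {$}
Therefore, FOLLOW(R) = {$}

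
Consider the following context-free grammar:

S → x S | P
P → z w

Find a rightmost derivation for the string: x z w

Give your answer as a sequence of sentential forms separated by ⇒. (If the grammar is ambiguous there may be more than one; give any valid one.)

S ⇒ x S ⇒ x P ⇒ x z w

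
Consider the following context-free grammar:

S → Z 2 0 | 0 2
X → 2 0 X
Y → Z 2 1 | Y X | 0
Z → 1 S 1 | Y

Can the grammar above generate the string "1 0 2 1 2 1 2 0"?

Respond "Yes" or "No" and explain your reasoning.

Yes - a valid derivation exists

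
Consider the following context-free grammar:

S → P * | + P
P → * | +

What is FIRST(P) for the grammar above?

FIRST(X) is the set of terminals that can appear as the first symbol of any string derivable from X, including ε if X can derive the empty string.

We compute FIRST(P) using the standard algorithm.
FIRST(P) = {*, +}
FIRST(S) = {*, +}
Therefore, FIRST(P) = {*, +}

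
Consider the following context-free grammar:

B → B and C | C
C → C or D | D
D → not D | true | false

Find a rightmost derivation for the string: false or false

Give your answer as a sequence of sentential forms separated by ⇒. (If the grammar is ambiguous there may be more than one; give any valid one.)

B ⇒ C ⇒ C or D ⇒ C or false ⇒ D or false ⇒ false or false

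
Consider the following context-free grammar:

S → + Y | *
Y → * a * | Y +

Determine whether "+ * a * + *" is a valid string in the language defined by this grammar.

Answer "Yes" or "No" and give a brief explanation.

No - no valid derivation exists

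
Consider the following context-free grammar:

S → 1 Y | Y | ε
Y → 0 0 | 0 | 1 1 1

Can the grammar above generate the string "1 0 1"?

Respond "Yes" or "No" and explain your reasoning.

No - no valid derivation exists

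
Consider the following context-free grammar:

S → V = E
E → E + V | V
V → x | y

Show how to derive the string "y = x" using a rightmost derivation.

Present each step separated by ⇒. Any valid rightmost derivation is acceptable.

S ⇒ V = E ⇒ V = V ⇒ V = x ⇒ y = x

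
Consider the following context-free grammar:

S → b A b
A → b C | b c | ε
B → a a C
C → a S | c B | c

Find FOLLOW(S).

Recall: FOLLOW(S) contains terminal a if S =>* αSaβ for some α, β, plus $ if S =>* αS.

We compute FOLLOW(S) using the standard algorithm.
FOLLOW(S) starts with {$}.
FIRST(A) = {b, ε}
FIRST(B) = {a}
FIRST(C) = {a, c}
FIRST(S) = {b}
FOLLOW(A) = {b}
FOLLOW(B) = {b}
FOLLOW(C) = {b}
FOLLOW(S) = {$, b}
Therefore, FOLLOW(S) = {$, b}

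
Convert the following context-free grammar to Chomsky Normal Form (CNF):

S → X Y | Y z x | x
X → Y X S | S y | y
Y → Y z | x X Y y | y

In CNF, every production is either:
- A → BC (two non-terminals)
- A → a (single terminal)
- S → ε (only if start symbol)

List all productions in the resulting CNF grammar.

TZ → z; TX → x; S → x; TY → y; X → y; Y → y; S → X Y; S → Y X0; X0 → TZ TX; X → Y X1; X1 → X S; X → S TY; Y → Y TZ; Y → TX X2; X2 → X X3; X3 → Y TY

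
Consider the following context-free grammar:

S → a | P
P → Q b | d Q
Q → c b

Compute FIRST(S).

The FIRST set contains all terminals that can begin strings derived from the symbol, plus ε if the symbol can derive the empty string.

We compute FIRST(S) using the standard algorithm.
FIRST(P) = {c, d}
FIRST(Q) = {c}
FIRST(S) = {a, c, d}
Therefore, FIRST(S) = {a, c, d}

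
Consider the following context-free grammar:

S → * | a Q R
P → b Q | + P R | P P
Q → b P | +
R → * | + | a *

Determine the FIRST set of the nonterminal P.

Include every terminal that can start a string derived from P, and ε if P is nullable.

We compute FIRST(P) using the standard algorithm.
FIRST(P) = {+, b}
FIRST(Q) = {+, b}
FIRST(R) = {*, +, a}
FIRST(S) = {*, a}
Therefore, FIRST(P) = {+, b}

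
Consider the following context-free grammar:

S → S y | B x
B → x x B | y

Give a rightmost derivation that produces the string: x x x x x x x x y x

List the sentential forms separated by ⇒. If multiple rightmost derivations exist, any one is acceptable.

S ⇒ B x ⇒ x x B x ⇒ x x x x B x ⇒ x x x x x x B x ⇒ x x x x x x x x B x ⇒ x x x x x x x x y x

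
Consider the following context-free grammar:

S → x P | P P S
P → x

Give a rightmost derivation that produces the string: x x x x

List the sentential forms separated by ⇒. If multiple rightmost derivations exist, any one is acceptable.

S ⇒ P P S ⇒ P P x P ⇒ P P x x ⇒ P x x x ⇒ x x x x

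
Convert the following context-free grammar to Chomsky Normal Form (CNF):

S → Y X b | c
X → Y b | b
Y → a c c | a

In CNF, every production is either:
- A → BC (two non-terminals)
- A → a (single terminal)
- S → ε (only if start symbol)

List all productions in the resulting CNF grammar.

TB → b; S → c; X → b; TA → a; TC → c; Y → a; S → Y X0; X0 → X TB; X → Y TB; Y → TA X1; X1 → TC TC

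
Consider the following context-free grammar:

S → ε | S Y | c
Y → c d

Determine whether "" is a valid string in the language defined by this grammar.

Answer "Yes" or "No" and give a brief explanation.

Yes - a valid derivation exists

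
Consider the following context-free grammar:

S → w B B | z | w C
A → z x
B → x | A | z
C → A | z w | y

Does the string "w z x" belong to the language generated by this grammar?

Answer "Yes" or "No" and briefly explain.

Yes - a valid derivation exists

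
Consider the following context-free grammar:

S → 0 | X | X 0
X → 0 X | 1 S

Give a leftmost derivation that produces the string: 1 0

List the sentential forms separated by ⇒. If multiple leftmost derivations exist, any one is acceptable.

S ⇒ X ⇒ 1 S ⇒ 1 0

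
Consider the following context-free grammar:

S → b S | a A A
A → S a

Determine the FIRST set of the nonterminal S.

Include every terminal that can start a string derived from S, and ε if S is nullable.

We compute FIRST(S) using the standard algorithm.
FIRST(A) = {a, b}
FIRST(S) = {a, b}
Therefore, FIRST(S) = {a, b}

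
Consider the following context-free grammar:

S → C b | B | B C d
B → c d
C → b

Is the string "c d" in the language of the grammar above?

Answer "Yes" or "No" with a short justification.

Yes - a valid derivation exists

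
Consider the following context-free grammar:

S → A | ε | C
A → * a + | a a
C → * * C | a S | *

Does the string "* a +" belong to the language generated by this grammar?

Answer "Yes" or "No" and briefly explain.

Yes - a valid derivation exists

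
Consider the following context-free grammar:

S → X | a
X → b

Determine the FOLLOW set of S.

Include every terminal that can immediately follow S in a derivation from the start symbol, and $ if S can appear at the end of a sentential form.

We compute FOLLOW(S) using the standard algorithm.
FOLLOW(S) starts with {$}.
FIRST(S) = {a, b}
FIRST(X) = {b}
FOLLOW(S) = {$}
FOLLOW(X) = {$}
Therefore, FOLLOW(S) = {$}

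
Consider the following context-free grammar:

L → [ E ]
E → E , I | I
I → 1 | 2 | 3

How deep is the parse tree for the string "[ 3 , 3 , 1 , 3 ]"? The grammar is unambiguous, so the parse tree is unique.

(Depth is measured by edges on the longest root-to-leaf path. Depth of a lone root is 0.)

6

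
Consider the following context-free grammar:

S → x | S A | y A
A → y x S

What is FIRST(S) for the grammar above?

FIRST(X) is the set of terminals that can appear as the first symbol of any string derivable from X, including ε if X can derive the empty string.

We compute FIRST(S) using the standard algorithm.
FIRST(A) = {y}
FIRST(S) = {x, y}
Therefore, FIRST(S) = {x, y}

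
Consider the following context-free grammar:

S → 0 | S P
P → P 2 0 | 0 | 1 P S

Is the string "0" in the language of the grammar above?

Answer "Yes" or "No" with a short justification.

Yes - a valid derivation exists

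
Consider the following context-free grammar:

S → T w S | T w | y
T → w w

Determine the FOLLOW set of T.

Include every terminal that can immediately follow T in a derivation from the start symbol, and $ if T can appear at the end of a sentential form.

We compute FOLLOW(T) using the standard algorithm.
FOLLOW(S) starts with {$}.
FIRST(S) = {w, y}
FIRST(T) = {w}
FOLLOW(S) = {$}
FOLLOW(T) = {w}
Therefore, FOLLOW(T) = {w}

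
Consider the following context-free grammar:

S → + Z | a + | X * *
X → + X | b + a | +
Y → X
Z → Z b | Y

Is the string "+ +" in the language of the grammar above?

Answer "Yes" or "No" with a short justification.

Yes - a valid derivation exists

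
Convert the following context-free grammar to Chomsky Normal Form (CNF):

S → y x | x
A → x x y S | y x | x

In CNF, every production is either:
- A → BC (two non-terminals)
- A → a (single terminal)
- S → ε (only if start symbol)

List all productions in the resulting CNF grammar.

TY → y; TX → x; S → x; A → x; S → TY TX; A → TX X0; X0 → TX X1; X1 → TY S; A → TY TX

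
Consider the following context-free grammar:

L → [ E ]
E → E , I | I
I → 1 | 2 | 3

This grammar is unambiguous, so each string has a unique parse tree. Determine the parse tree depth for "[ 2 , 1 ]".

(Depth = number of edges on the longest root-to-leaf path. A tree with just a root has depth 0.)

4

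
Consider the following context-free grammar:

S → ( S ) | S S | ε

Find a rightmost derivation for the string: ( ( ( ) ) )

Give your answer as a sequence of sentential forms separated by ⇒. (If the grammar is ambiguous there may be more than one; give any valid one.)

S ⇒ ( S ) ⇒ ( ( S ) ) ⇒ ( ( ( S ) ) ) ⇒ ( ( ( ) ) )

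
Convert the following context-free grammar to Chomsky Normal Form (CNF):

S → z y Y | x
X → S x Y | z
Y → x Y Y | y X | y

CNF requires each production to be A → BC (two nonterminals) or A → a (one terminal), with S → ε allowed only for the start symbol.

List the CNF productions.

TZ → z; TY → y; S → x; TX → x; X → z; Y → y; S → TZ X0; X0 → TY Y; X → S X1; X1 → TX Y; Y → TX X2; X2 → Y Y; Y → TY X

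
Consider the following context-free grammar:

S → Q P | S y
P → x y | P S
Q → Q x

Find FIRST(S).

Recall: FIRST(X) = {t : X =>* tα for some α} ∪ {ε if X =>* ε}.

We compute FIRST(S) using the standard algorithm.
FIRST(P) = {x}
FIRST(Q) = {}
FIRST(S) = {}
Therefore, FIRST(S) = {}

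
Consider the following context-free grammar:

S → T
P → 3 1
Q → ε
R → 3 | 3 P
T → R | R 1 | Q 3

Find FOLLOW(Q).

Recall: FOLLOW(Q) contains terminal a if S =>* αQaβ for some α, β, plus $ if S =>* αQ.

We compute FOLLOW(Q) using the standard algorithm.
FOLLOW(S) starts with {$}.
FIRST(P) = {3}
FIRST(Q) = {ε}
FIRST(R) = {3}
FIRST(S) = {3}
FIRST(T) = {3}
FOLLOW(P) = {$, 1}
FOLLOW(Q) = {3}
FOLLOW(R) = {$, 1}
FOLLOW(S) = {$}
FOLLOW(T) = {$}
Therefore, FOLLOW(Q) = {3}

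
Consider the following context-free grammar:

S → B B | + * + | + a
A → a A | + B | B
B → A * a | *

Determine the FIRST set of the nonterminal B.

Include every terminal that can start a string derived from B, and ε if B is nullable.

We compute FIRST(B) using the standard algorithm.
FIRST(A) = {*, +, a}
FIRST(B) = {*, +, a}
FIRST(S) = {*, +, a}
Therefore, FIRST(B) = {*, +, a}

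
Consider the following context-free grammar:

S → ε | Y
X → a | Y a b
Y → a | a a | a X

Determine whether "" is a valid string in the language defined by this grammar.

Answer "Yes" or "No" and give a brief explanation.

Yes - a valid derivation exists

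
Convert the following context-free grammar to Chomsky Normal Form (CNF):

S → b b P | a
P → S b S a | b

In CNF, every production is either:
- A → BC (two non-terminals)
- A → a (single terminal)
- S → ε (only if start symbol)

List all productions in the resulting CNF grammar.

TB → b; S → a; TA → a; P → b; S → TB X0; X0 → TB P; P → S X1; X1 → TB X2; X2 → S TA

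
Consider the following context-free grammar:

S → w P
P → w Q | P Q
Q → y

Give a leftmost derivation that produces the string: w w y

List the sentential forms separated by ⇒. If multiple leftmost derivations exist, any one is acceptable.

S ⇒ w P ⇒ w w Q ⇒ w w y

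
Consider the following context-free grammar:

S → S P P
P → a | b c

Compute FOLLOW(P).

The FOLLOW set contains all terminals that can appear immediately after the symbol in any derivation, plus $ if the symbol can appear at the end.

We compute FOLLOW(P) using the standard algorithm.
FOLLOW(S) starts with {$}.
FIRST(P) = {a, b}
FIRST(S) = {}
FOLLOW(P) = {$, a, b}
FOLLOW(S) = {$, a, b}
Therefore, FOLLOW(P) = {$, a, b}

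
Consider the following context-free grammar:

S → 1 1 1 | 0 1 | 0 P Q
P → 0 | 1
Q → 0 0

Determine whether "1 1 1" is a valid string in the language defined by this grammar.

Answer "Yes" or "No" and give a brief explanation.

Yes - a valid derivation exists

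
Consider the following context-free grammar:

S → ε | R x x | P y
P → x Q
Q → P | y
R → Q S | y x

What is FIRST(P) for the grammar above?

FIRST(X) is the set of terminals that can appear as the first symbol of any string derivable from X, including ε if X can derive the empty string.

We compute FIRST(P) using the standard algorithm.
FIRST(P) = {x}
FIRST(Q) = {x, y}
FIRST(R) = {x, y}
FIRST(S) = {x, y, ε}
Therefore, FIRST(P) = {x}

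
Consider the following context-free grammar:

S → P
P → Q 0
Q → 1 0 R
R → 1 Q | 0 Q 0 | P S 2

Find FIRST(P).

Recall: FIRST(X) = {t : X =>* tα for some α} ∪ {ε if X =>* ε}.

We compute FIRST(P) using the standard algorithm.
FIRST(P) = {1}
FIRST(Q) = {1}
FIRST(R) = {0, 1}
FIRST(S) = {1}
Therefore, FIRST(P) = {1}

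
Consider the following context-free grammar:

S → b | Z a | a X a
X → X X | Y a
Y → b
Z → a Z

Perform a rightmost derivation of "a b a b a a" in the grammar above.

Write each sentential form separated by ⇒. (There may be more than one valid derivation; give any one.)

S ⇒ a X a ⇒ a X X a ⇒ a X Y a a ⇒ a X b a a ⇒ a Y a b a a ⇒ a b a b a a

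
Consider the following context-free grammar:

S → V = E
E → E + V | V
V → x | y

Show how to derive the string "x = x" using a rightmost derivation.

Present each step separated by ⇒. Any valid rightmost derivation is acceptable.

S ⇒ V = E ⇒ V = V ⇒ V = x ⇒ x = x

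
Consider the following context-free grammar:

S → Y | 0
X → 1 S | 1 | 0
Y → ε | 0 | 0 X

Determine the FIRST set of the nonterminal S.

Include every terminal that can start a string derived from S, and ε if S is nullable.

We compute FIRST(S) using the standard algorithm.
FIRST(S) = {0, ε}
FIRST(X) = {0, 1}
FIRST(Y) = {0, ε}
Therefore, FIRST(S) = {0, ε}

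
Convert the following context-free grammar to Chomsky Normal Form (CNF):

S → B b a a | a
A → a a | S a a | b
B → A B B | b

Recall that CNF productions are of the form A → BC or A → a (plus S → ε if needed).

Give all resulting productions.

TB → b; TA → a; S → a; A → b; B → b; S → B X0; X0 → TB X1; X1 → TA TA; A → TA TA; A → S X2; X2 → TA TA; B → A X3; X3 → B B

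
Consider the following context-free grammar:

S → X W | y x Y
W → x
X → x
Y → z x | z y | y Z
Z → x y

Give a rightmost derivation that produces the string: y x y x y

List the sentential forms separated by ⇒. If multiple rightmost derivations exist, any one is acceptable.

S ⇒ y x Y ⇒ y x y Z ⇒ y x y x y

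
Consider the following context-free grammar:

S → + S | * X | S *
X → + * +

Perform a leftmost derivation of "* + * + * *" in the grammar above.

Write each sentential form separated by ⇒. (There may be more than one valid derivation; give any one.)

S ⇒ S * ⇒ S * * ⇒ * X * * ⇒ * + * + * *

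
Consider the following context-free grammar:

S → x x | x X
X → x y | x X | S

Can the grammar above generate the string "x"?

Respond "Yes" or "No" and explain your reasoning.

No - no valid derivation exists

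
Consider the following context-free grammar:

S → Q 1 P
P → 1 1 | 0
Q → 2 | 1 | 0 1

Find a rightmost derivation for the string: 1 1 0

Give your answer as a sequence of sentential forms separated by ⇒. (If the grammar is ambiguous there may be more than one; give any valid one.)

S ⇒ Q 1 P ⇒ Q 1 0 ⇒ 1 1 0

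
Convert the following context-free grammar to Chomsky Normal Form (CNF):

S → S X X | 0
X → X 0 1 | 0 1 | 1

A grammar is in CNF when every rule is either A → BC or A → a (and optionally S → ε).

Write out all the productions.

S → 0; T0 → 0; T1 → 1; X → 1; S → S X0; X0 → X X; X → X X1; X1 → T0 T1; X → T0 T1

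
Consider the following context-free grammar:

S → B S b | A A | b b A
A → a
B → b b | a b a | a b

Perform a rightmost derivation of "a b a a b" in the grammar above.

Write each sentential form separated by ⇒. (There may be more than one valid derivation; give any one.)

S ⇒ B S b ⇒ B A A b ⇒ B A a b ⇒ B a a b ⇒ a b a a b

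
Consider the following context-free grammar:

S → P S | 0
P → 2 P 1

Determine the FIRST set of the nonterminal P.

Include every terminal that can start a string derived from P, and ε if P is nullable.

We compute FIRST(P) using the standard algorithm.
FIRST(P) = {2}
FIRST(S) = {0, 2}
Therefore, FIRST(P) = {2}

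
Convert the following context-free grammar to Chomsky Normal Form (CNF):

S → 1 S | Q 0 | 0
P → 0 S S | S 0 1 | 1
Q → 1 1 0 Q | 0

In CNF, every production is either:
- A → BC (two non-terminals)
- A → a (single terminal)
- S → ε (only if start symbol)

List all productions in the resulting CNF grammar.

T1 → 1; T0 → 0; S → 0; P → 1; Q → 0; S → T1 S; S → Q T0; P → T0 X0; X0 → S S; P → S X1; X1 → T0 T1; Q → T1 X2; X2 → T1 X3; X3 → T0 Q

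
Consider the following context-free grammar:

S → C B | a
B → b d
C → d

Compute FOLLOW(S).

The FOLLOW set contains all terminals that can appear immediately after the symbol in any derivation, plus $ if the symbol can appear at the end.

We compute FOLLOW(S) using the standard algorithm.
FOLLOW(S) starts with {$}.
FIRST(B) = {b}
FIRST(C) = {d}
FIRST(S) = {a, d}
FOLLOW(B) = {$}
FOLLOW(C) = {b}
FOLLOW(S) = {$}
Therefore, FOLLOW(S) = {$}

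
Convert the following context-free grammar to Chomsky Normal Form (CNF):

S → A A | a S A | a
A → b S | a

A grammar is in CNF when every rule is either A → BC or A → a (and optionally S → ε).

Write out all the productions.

TA → a; S → a; TB → b; A → a; S → A A; S → TA X0; X0 → S A; A → TB S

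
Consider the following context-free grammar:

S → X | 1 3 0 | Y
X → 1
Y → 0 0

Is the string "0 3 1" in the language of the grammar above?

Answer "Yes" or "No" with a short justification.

No - no valid derivation exists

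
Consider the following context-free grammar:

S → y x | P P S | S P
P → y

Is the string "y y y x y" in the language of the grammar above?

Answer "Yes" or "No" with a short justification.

Yes - a valid derivation exists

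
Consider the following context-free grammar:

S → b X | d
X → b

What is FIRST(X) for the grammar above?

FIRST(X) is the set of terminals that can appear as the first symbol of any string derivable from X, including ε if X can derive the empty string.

We compute FIRST(X) using the standard algorithm.
FIRST(S) = {b, d}
FIRST(X) = {b}
Therefore, FIRST(X) = {b}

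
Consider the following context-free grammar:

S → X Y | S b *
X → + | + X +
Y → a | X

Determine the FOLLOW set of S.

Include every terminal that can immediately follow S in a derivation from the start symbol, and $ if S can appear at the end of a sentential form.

We compute FOLLOW(S) using the standard algorithm.
FOLLOW(S) starts with {$}.
FIRST(S) = {+}
FIRST(X) = {+}
FIRST(Y) = {+, a}
FOLLOW(S) = {$, b}
FOLLOW(X) = {$, +, a, b}
FOLLOW(Y) = {$, b}
Therefore, FOLLOW(S) = {$, b}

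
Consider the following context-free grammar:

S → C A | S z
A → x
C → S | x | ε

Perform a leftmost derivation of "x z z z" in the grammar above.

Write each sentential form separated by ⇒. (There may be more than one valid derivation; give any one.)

S ⇒ S z ⇒ S z z ⇒ S z z z ⇒ C A z z z ⇒ A z z z ⇒ x z z z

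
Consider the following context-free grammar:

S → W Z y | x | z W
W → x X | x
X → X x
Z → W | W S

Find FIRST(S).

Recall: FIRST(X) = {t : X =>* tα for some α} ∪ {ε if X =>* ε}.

We compute FIRST(S) using the standard algorithm.
FIRST(S) = {x, z}
FIRST(W) = {x}
FIRST(X) = {}
FIRST(Z) = {x}
Therefore, FIRST(S) = {x, z}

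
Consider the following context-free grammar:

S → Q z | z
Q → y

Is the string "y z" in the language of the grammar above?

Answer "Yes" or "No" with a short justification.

Yes - a valid derivation exists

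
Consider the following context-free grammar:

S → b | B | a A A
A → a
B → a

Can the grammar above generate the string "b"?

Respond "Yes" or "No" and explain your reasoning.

Yes - a valid derivation exists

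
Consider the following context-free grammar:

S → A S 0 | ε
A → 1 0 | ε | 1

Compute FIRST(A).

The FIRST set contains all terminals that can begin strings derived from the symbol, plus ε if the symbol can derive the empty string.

We compute FIRST(A) using the standard algorithm.
FIRST(A) = {1, ε}
FIRST(S) = {0, 1, ε}
Therefore, FIRST(A) = {1, ε}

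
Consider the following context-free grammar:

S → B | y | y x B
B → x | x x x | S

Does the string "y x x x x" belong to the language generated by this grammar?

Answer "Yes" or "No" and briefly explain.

Yes - a valid derivation exists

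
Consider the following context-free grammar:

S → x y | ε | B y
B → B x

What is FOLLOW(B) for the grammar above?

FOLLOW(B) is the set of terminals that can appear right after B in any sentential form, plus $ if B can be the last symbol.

We compute FOLLOW(B) using the standard algorithm.
FOLLOW(S) starts with {$}.
FIRST(B) = {}
FIRST(S) = {x, ε}
FOLLOW(B) = {x, y}
FOLLOW(S) = {$}
Therefore, FOLLOW(B) = {x, y}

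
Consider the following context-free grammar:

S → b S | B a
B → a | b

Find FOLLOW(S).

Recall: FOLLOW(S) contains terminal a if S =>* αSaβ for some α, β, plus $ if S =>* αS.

We compute FOLLOW(S) using the standard algorithm.
FOLLOW(S) starts with {$}.
FIRST(B) = {a, b}
FIRST(S) = {a, b}
FOLLOW(B) = {a}
FOLLOW(S) = {$}
Therefore, FOLLOW(S) = {$}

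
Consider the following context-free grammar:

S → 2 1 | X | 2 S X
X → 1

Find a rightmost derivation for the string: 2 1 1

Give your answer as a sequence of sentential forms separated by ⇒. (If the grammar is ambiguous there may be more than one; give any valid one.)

S ⇒ 2 S X ⇒ 2 S 1 ⇒ 2 X 1 ⇒ 2 1 1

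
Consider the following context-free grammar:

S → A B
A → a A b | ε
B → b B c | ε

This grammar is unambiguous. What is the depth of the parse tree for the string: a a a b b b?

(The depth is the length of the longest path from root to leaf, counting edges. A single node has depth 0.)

5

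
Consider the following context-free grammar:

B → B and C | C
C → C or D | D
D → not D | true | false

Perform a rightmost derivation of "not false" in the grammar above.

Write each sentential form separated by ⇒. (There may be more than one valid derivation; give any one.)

B ⇒ C ⇒ D ⇒ not D ⇒ not false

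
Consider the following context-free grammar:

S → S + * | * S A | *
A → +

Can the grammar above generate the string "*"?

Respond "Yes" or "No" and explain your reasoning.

Yes - a valid derivation exists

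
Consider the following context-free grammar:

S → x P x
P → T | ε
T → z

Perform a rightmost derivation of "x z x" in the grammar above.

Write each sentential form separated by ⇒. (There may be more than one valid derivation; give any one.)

S ⇒ x P x ⇒ x T x ⇒ x z x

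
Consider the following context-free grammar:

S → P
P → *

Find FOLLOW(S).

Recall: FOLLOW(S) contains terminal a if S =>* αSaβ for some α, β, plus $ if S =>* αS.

We compute FOLLOW(S) using the standard algorithm.
FOLLOW(S) starts with {$}.
FIRST(P) = {*}
FIRST(S) = {*}
FOLLOW(P) = {$}
FOLLOW(S) = {$}
Therefore, FOLLOW(S) = {$}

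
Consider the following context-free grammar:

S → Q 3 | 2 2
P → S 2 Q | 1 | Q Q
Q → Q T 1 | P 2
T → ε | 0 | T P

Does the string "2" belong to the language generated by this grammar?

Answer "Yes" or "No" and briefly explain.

No - no valid derivation exists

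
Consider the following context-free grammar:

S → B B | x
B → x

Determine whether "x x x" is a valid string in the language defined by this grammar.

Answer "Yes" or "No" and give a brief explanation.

No - no valid derivation exists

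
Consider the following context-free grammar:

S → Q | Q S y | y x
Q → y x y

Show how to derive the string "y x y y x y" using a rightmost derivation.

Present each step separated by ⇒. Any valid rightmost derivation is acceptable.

S ⇒ Q S y ⇒ Q y x y ⇒ y x y y x y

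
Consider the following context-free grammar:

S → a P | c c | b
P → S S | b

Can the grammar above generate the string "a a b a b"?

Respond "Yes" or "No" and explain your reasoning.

Yes - a valid derivation exists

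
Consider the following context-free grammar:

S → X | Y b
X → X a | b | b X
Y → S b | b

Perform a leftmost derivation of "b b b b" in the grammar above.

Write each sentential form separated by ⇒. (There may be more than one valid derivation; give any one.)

S ⇒ Y b ⇒ S b b ⇒ Y b b b ⇒ b b b b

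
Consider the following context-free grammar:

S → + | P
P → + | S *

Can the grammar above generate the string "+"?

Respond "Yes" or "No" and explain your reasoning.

Yes - a valid derivation exists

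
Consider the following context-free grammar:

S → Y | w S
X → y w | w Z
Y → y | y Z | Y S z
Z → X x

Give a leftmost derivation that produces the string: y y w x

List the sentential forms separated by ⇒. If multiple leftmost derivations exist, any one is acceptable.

S ⇒ Y ⇒ y Z ⇒ y X x ⇒ y y w x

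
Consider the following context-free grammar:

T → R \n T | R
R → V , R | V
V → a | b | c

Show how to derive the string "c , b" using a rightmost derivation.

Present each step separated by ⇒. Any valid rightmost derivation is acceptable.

T ⇒ R ⇒ V , R ⇒ V , V ⇒ V , b ⇒ c , b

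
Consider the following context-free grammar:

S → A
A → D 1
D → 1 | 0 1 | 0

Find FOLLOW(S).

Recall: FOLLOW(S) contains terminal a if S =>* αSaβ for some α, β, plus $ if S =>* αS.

We compute FOLLOW(S) using the standard algorithm.
FOLLOW(S) starts with {$}.
FIRST(A) = {0, 1}
FIRST(D) = {0, 1}
FIRST(S) = {0, 1}
FOLLOW(A) = {$}
FOLLOW(D) = {1}
FOLLOW(S) = {$}
Therefore, FOLLOW(S) = {$}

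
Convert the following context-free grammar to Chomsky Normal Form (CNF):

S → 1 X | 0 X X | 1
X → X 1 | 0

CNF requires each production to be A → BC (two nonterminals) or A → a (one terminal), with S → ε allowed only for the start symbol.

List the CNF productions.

T1 → 1; T0 → 0; S → 1; X → 0; S → T1 X; S → T0 X0; X0 → X X; X → X T1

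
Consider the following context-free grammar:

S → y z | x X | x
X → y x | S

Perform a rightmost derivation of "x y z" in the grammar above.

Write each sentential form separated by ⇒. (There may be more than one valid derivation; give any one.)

S ⇒ x X ⇒ x S ⇒ x y z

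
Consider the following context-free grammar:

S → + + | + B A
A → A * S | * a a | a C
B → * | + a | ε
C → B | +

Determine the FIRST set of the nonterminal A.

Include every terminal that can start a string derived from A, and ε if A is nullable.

We compute FIRST(A) using the standard algorithm.
FIRST(A) = {*, a}
FIRST(B) = {*, +, ε}
FIRST(C) = {*, +, ε}
FIRST(S) = {+}
Therefore, FIRST(A) = {*, a}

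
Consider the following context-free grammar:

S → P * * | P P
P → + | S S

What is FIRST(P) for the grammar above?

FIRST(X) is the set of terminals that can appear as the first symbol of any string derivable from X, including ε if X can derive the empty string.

We compute FIRST(P) using the standard algorithm.
FIRST(P) = {+}
FIRST(S) = {+}
Therefore, FIRST(P) = {+}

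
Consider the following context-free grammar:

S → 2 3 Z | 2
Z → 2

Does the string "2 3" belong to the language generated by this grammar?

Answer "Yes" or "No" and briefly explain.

No - no valid derivation exists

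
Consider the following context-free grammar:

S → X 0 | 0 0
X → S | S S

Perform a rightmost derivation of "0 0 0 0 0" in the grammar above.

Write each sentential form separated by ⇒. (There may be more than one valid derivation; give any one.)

S ⇒ X 0 ⇒ S S 0 ⇒ S 0 0 0 ⇒ 0 0 0 0 0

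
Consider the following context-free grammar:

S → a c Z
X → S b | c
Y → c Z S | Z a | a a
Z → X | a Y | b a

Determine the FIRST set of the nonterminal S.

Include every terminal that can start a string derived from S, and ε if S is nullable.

We compute FIRST(S) using the standard algorithm.
FIRST(S) = {a}
FIRST(X) = {a, c}
FIRST(Y) = {a, b, c}
FIRST(Z) = {a, b, c}
Therefore, FIRST(S) = {a}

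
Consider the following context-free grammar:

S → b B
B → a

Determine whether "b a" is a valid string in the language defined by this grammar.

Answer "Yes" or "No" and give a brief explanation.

Yes - a valid derivation exists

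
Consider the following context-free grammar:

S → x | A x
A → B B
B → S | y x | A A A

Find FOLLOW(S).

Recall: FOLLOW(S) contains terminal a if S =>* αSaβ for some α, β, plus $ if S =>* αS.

We compute FOLLOW(S) using the standard algorithm.
FOLLOW(S) starts with {$}.
FIRST(A) = {x, y}
FIRST(B) = {x, y}
FIRST(S) = {x, y}
FOLLOW(A) = {x, y}
FOLLOW(B) = {x, y}
FOLLOW(S) = {$, x, y}
Therefore, FOLLOW(S) = {$, x, y}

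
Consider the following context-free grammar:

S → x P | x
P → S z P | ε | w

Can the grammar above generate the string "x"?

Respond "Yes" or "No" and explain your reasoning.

Yes - a valid derivation exists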